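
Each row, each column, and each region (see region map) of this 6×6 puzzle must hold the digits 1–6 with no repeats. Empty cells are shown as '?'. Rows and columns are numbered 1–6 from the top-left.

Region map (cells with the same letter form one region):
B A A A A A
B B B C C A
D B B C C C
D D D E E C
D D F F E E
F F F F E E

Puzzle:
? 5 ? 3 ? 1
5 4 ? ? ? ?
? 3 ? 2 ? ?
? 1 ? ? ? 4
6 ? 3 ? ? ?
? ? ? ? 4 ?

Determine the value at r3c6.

6

r1c1 = 2: row 1 has {1,3,5}; col 1 has {5,6}; region has {3,4,5} → only 2 remains.
r1c5 = 6: row 1 has {1,2,3,5}; col 5 has {4}; region has {1,3,5} → only 6 remains.
r2c6 = 2: row 2 has {4,5}; col 6 has {1,4}; region has {1,3,5,6} → only 2 remains.
r3c1 = 4: row 3 has {2,3}; col 1 has {2,5,6}; region has {1,6} → only 4 remains.
r4c1 = 3: row 4 has {1,4}; col 1 has {2,4,5,6}; region has {1,4,6} → only 3 remains.
r5c2 = 2: row 5 has {3,6}; col 2 has {1,3,4,5}; region has {1,3,4,6} → only 2 remains.
r5c6 = 5: row 5 has {2,3,6}; col 6 has {1,2,4}; region has {4} → only 5 remains.
r6c1 = 1: row 6 has {4}; col 1 has {2,3,4,5,6}; region has {3} → only 1 remains.
r6c2 = 6: row 6 has {1,4}; col 2 has {1,2,3,4,5}; region has {1,3} → only 6 remains.
r6c4 = 5: row 6 has {1,4,6}; col 4 has {2,3}; region has {1,3,6} → only 5 remains.
r6c6 = 3: row 6 has {1,4,5,6}; col 6 has {1,2,4,5}; region has {4,5} → only 3 remains.
r1c3 = 4: row 1 has {1,2,3,5,6}; col 3 has {3}; region has {1,2,3,5,6} → only 4 remains.
r3c6 = 6: row 3 has {2,3,4}; col 6 has {1,2,3,4,5}; region has {2,4} → only 6 remains.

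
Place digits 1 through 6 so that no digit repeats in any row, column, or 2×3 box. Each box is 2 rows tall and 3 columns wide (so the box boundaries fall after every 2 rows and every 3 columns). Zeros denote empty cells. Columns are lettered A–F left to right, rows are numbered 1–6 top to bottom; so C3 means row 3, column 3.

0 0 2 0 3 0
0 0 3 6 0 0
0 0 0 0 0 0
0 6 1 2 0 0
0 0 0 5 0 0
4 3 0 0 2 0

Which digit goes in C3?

4

C5 = 6: row 5 has {5}; col 3 has {1,2,3}; box has {3,4} → only 6 remains.
C6 = 5: row 6 has {2,3,4}; col 3 has {1,2,3,6}; box has {3,4,6} → only 5 remains.
D6 = 1: row 6 has {2,3,4,5}; col 4 has {2,5,6}; box has {2,5} → only 1 remains.
F6 = 6: row 6 has {1,2,3,4,5}; col 6 has {}; box has {1,2,5} → only 6 remains.
D1 = 4: row 1 has {2,3}; col 4 has {1,2,5,6}; box has {3,6} → only 4 remains.
C3 = 4: row 3 has {}; col 3 has {1,2,3,5,6}; box has {1,6} → only 4 remains.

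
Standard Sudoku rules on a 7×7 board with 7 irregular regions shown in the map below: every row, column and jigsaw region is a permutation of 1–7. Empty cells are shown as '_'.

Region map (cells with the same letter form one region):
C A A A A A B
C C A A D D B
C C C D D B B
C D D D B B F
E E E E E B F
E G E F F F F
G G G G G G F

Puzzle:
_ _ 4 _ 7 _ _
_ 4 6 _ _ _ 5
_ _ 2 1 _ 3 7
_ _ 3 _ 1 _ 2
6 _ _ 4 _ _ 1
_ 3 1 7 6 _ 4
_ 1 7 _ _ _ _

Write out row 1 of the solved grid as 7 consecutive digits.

R1C7 = 6: row 1 has {4,7}; col 7 has {1,2,4,5,7}; region has {1,3,5,7} → only 6 remains.
R2C5 = 2: row 2 has {4,5,6}; col 5 has {1,6,7}; region has {1,3} → only 2 remains.
R2C6 = 7: row 2 has {2,4,5,6}; col 6 has {3}; region has {1,2,3} → only 7 remains.
R3C1 = 5: row 3 has {1,2,3,7}; col 1 has {6}; region has {2,4} → only 5 remains.
R3C2 = 6: row 3 has {1,2,3,5,7}; col 2 has {1,3,4}; region has {2,4,5} → only 6 remains.
R3C5 = 4: row 3 has {1,2,3,5,6,7}; col 5 has {1,2,6,7}; region has {1,2,3,7} → only 4 remains.
R4C1 = 7: row 4 has {1,2,3}; col 1 has {5,6}; region has {2,4,5,6} → only 7 remains.
R4C2 = 5: row 4 has {1,2,3,7}; col 2 has {1,3,4,6}; region has {1,2,3,4,7} → only 5 remains.
R4C4 = 6: row 4 has {1,2,3,5,7}; col 4 has {1,4,7}; region has {1,2,3,4,5,7} → only 6 remains.
R4C6 = 4: row 4 has {1,2,3,5,6,7}; col 6 has {3,7}; region has {1,3,5,6,7} → only 4 remains.
R5C3 = 5: row 5 has {1,4,6}; col 3 has {1,2,3,4,6,7}; region has {1,4,6} → only 5 remains.
R5C5 = 3: row 5 has {1,4,5,6}; col 5 has {1,2,4,6,7}; region has {1,4,5,6} → only 3 remains.
R5C6 = 2: row 5 has {1,3,4,5,6}; col 6 has {3,4,7}; region has {1,3,4,5,6,7} → only 2 remains.
R6C1 = 2: row 6 has {1,3,4,6,7}; col 1 has {5,6,7}; region has {1,3,4,5,6} → only 2 remains.
R6C6 = 5: row 6 has {1,2,3,4,6,7}; col 6 has {2,3,4,7}; region has {1,2,4,6,7} → only 5 remains.
R7C1 = 4: row 7 has {1,7}; col 1 has {2,5,6,7}; region has {1,3,7} → only 4 remains.
R7C5 = 5: row 7 has {1,4,7}; col 5 has {1,2,3,4,6,7}; region has {1,3,4,7} → only 5 remains.
R7C6 = 6: row 7 has {1,4,5,7}; col 6 has {2,3,4,5,7}; region has {1,3,4,5,7} → only 6 remains.
R7C7 = 3: row 7 has {1,4,5,6,7}; col 7 has {1,2,4,5,6,7}; region has {1,2,4,5,6,7} → only 3 remains.
R1C2 = 2: row 1 has {4,6,7}; col 2 has {1,3,4,5,6}; region has {4,6,7} → only 2 remains.
R1C6 = 1: row 1 has {2,4,6,7}; col 6 has {2,3,4,5,6,7}; region has {2,4,6,7} → only 1 remains.
R2C4 = 3: row 2 has {2,4,5,6,7}; col 4 has {1,4,6,7}; region has {1,2,4,6,7} → only 3 remains.
R5C2 = 7: row 5 has {1,2,3,4,5,6}; col 2 has {1,2,3,4,5,6}; region has {1,2,3,4,5,6} → only 7 remains.
R7C4 = 2: row 7 has {1,3,4,5,6,7}; col 4 has {1,3,4,6,7}; region has {1,3,4,5,6,7} → only 2 remains.
R1C1 = 3: row 1 has {1,2,4,6,7}; col 1 has {2,4,5,6,7}; region has {2,4,5,6,7} → only 3 remains.
R1C4 = 5: row 1 has {1,2,3,4,6,7}; col 4 has {1,2,3,4,6,7}; region has {1,2,3,4,6,7} → only 5 remains.

3245716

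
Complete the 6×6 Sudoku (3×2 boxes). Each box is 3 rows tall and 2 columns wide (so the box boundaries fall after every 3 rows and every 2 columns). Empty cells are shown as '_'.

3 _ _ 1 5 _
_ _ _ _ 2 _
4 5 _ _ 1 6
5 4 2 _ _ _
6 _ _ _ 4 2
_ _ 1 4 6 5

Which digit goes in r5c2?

r1c6 = 4: row 1 has {1,3,5}; col 6 has {2,5,6}; box has {1,2,5,6} → only 4 remains.
r2c1 = 1: row 2 has {2}; col 1 has {3,4,5,6}; box has {3,4,5} → only 1 remains.
r2c2 = 6: row 2 has {1,2}; col 2 has {4,5}; box has {1,3,4,5} → only 6 remains.
r2c6 = 3: row 2 has {1,2,6}; col 6 has {2,4,5,6}; box has {1,2,4,5,6} → only 3 remains.
r3c3 = 3: row 3 has {1,4,5,6}; col 3 has {1,2}; box has {1} → only 3 remains.
r3c4 = 2: row 3 has {1,3,4,5,6}; col 4 has {1,4}; box has {1,3} → only 2 remains.
r4c5 = 3: row 4 has {2,4,5}; col 5 has {1,2,4,5,6}; box has {2,4,5,6} → only 3 remains.
r4c6 = 1: row 4 has {2,3,4,5}; col 6 has {2,3,4,5,6}; box has {2,3,4,5,6} → only 1 remains.
r5c3 = 5: row 5 has {2,4,6}; col 3 has {1,2,3}; box has {1,2,4} → only 5 remains.
r5c4 = 3: row 5 has {2,4,5,6}; col 4 has {1,2,4}; box has {1,2,4,5} → only 3 remains.
r6c1 = 2: row 6 has {1,4,5,6}; col 1 has {1,3,4,5,6}; box has {4,5,6} → only 2 remains.
r6c2 = 3: row 6 has {1,2,4,5,6}; col 2 has {4,5,6}; box has {2,4,5,6} → only 3 remains.
r1c2 = 2: row 1 has {1,3,4,5}; col 2 has {3,4,5,6}; box has {1,3,4,5,6} → only 2 remains.
r1c3 = 6: row 1 has {1,2,3,4,5}; col 3 has {1,2,3,5}; box has {1,2,3} → only 6 remains.
r2c3 = 4: row 2 has {1,2,3,6}; col 3 has {1,2,3,5,6}; box has {1,2,3,6} → only 4 remains.
r2c4 = 5: row 2 has {1,2,3,4,6}; col 4 has {1,2,3,4}; box has {1,2,3,4,6} → only 5 remains.
r4c4 = 6: row 4 has {1,2,3,4,5}; col 4 has {1,2,3,4,5}; box has {1,2,3,4,5} → only 6 remains.
r5c2 = 1: row 5 has {2,3,4,5,6}; col 2 has {2,3,4,5,6}; box has {2,3,4,5,6} → only 1 remains.

1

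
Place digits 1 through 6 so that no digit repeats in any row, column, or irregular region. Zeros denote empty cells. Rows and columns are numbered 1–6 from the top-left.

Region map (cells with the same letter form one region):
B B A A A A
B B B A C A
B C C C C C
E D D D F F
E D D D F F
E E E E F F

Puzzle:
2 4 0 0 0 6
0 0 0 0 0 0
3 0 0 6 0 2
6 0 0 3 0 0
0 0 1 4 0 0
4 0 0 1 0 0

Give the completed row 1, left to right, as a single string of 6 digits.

r1c4 = 5: row 1 has {2,4,6}; col 4 has {1,3,4,6}; region has {6} → only 5 remains.
r2c4 = 2: row 2 has {}; col 4 has {1,3,4,5,6}; region has {5,6} → only 2 remains.
r5c1 = 5: row 5 has {1,4}; col 1 has {2,3,4,6}; region has {1,4,6} → only 5 remains.
r5c6 = 3: row 5 has {1,4,5}; col 6 has {2,6}; region has {} → only 3 remains.
r6c6 = 5: row 6 has {1,4}; col 6 has {2,3,6}; region has {3} → only 5 remains.
r1c3 = 3: row 1 has {2,4,5,6}; col 3 has {1}; region has {2,5,6} → only 3 remains.
r1c5 = 1: row 1 has {2,3,4,5,6}; col 5 has {}; region has {2,3,5,6} → only 1 remains.

243516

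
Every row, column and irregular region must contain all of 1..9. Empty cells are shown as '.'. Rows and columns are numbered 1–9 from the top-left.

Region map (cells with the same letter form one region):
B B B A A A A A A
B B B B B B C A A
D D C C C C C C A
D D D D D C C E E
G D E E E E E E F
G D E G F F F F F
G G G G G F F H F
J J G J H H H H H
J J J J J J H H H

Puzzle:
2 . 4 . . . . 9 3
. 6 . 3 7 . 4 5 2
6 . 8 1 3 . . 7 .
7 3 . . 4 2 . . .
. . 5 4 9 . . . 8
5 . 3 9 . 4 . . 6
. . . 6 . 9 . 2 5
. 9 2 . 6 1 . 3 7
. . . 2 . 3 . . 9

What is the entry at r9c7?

r2c6 = 8: row 2 has {2,3,4,5,6,7}; col 6 has {1,2,3,4,9}; region has {2,3,4,6,7} → only 8 remains.
r3c6 = 5: row 3 has {1,3,6,7,8}; col 6 has {1,2,3,4,8,9}; region has {1,2,3,4,7,8} → only 5 remains.
r3c7 = 9: row 3 has {1,3,5,6,7,8}; col 7 has {4}; region has {1,2,3,4,5,7,8} → only 9 remains.
r3c9 = 4: row 3 has {1,3,5,6,7,8,9}; col 9 has {2,3,5,6,7,8,9}; region has {2,3,5,9} → only 4 remains.
r4c7 = 6: row 4 has {2,3,4,7}; col 7 has {4,9}; region has {1,2,3,4,5,7,8,9} → only 6 remains.
r4c9 = 1: row 4 has {2,3,4,6,7}; col 9 has {2,3,4,5,6,7,8,9}; region has {3,4,5,9} → only 1 remains.
r5c8 = 6: row 5 has {4,5,8,9}; col 8 has {2,3,5,7,9}; region has {1,3,4,5,9} → only 6 remains.
r6c8 = 1: row 6 has {3,4,5,6,9}; col 8 has {2,3,5,6,7,9}; region has {4,5,6,8,9} → only 1 remains.
r3c2 = 2: row 3 has {1,3,4,5,6,7,8,9}; col 2 has {3,6,9}; region has {3,4,6,7} → only 2 remains.
r4c3 = 9: row 4 has {1,2,3,4,6,7}; col 3 has {2,3,4,5,8}; region has {2,3,4,6,7} → only 9 remains.
r4c8 = 8: row 4 has {1,2,3,4,6,7,9}; col 8 has {1,2,3,5,6,7,9}; region has {1,3,4,5,6,9} → only 8 remains.
r5c2 = 1: row 5 has {4,5,6,8,9}; col 2 has {2,3,6,9}; region has {2,3,4,6,7,9} → only 1 remains.
r5c6 = 7: row 5 has {1,4,5,6,8,9}; col 6 has {1,2,3,4,5,8,9}; region has {1,3,4,5,6,8,9} → only 7 remains.
r5c7 = 2: row 5 has {1,4,5,6,7,8,9}; col 7 has {4,6,9}; region has {1,3,4,5,6,7,8,9} → only 2 remains.
r6c2 = 8: row 6 has {1,3,4,5,6,9}; col 2 has {1,2,3,6,9}; region has {1,2,3,4,6,7,9} → only 8 remains.
r6c5 = 2: row 6 has {1,3,4,5,6,8,9}; col 5 has {3,4,6,7,9}; region has {1,4,5,6,8,9} → only 2 remains.
r6c7 = 7: row 6 has {1,2,3,4,5,6,8,9}; col 7 has {2,4,6,9}; region has {1,2,4,5,6,8,9} → only 7 remains.
r7c7 = 3: row 7 has {2,5,6,9}; col 7 has {2,4,6,7,9}; region has {1,2,4,5,6,7,8,9} → only 3 remains.
r9c8 = 4: row 9 has {2,3,9}; col 8 has {1,2,3,5,6,7,8,9}; region has {1,2,3,6,7,9} → only 4 remains.
r1c2 = 5: row 1 has {2,3,4,9}; col 2 has {1,2,3,6,8,9}; region has {2,3,4,6,7,8} → only 5 remains.
r1c6 = 6: row 1 has {2,3,4,5,9}; col 6 has {1,2,3,4,5,7,8,9}; region has {2,3,4,5,9} → only 6 remains.
r2c3 = 1: row 2 has {2,3,4,5,6,7,8}; col 3 has {2,3,4,5,8,9}; region has {2,3,4,5,6,7,8} → only 1 remains.
r4c4 = 5: row 4 has {1,2,3,4,6,7,8,9}; col 4 has {1,2,3,4,6,9}; region has {1,2,3,4,6,7,8,9} → only 5 remains.
r5c1 = 3: row 5 has {1,2,4,5,6,7,8,9}; col 1 has {2,5,6,7}; region has {2,5,6,9} → only 3 remains.
r7c3 = 7: row 7 has {2,3,5,6,9}; col 3 has {1,2,3,4,5,8,9}; region has {2,3,5,6,9} → only 7 remains.
r8c4 = 8: row 8 has {1,2,3,6,7,9}; col 4 has {1,2,3,4,5,6,9}; region has {2,3,9} → only 8 remains.
r8c7 = 5: row 8 has {1,2,3,6,7,8,9}; col 7 has {2,3,4,6,7,9}; region has {1,2,3,4,6,7,9} → only 5 remains.
r9c1 = 1: row 9 has {2,3,4,9}; col 1 has {2,3,5,6,7}; region has {2,3,8,9} → only 1 remains.
r9c2 = 7: row 9 has {1,2,3,4,9}; col 2 has {1,2,3,5,6,8,9}; region has {1,2,3,8,9} → only 7 remains.
r9c3 = 6: row 9 has {1,2,3,4,7,9}; col 3 has {1,2,3,4,5,7,8,9}; region has {1,2,3,7,8,9} → only 6 remains.
r9c5 = 5: row 9 has {1,2,3,4,6,7,9}; col 5 has {2,3,4,6,7,9}; region has {1,2,3,6,7,8,9} → only 5 remains.
r9c7 = 8: row 9 has {1,2,3,4,5,6,7,9}; col 7 has {2,3,4,5,6,7,9}; region has {1,2,3,4,5,6,7,9} → only 8 remains.

8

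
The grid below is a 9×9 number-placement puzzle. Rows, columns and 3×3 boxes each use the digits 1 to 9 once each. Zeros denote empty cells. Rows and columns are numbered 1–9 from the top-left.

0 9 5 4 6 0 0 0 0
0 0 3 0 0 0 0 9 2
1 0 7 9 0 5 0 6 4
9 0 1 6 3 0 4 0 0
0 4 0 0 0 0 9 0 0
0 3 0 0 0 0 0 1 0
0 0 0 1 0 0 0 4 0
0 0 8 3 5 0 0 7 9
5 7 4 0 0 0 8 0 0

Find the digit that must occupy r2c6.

1

r3c7 = 3: row 3 has {1,4,5,6,7,9}; col 7 has {4,8,9}; box has {2,4,6,9} → only 3 remains.
r9c4 = 2: row 9 has {4,5,7,8}; col 4 has {1,3,4,6,9}; box has {1,3,5} → only 2 remains.
r9c5 = 9: row 9 has {2,4,5,7,8}; col 5 has {3,5,6}; box has {1,2,3,5} → only 9 remains.
r9c6 = 6: row 9 has {2,4,5,7,8,9}; col 6 has {5}; box has {1,2,3,5,9} → only 6 remains.
r9c8 = 3: row 9 has {2,4,5,6,7,8,9}; col 8 has {1,4,6,7,9}; box has {4,7,8,9} → only 3 remains.
r9c9 = 1: row 9 has {2,3,4,5,6,7,8,9}; col 9 has {2,4,9}; box has {3,4,7,8,9} → only 1 remains.
r1c8 = 8: row 1 has {4,5,6,9}; col 8 has {1,3,4,6,7,9}; box has {2,3,4,6,9} → only 8 remains.
r1c9 = 7: row 1 has {4,5,6,8,9}; col 9 has {1,2,4,9}; box has {2,3,4,6,8,9} → only 7 remains.
r8c6 = 4: row 8 has {3,5,7,8,9}; col 6 has {5,6}; box has {1,2,3,5,6,9} → only 4 remains.
r1c1 = 2: row 1 has {4,5,6,7,8,9}; col 1 has {1,5,9}; box has {1,3,5,7,9} → only 2 remains.
r1c7 = 1: row 1 has {2,4,5,6,7,8,9}; col 7 has {3,4,8,9}; box has {2,3,4,6,7,8,9} → only 1 remains.
r2c7 = 5: row 2 has {2,3,9}; col 7 has {1,3,4,8,9}; box has {1,2,3,4,6,7,8,9} → only 5 remains.
r3c2 = 8: row 3 has {1,3,4,5,6,7,9}; col 2 has {3,4,7,9}; box has {1,2,3,5,7,9} → only 8 remains.
r3c5 = 2: row 3 has {1,3,4,5,6,7,8,9}; col 5 has {3,5,6,9}; box has {4,5,6,9} → only 2 remains.
r8c1 = 6: row 8 has {3,4,5,7,8,9}; col 1 has {1,2,5,9}; box has {4,5,7,8} → only 6 remains.
r8c7 = 2: row 8 has {3,4,5,6,7,8,9}; col 7 has {1,3,4,5,8,9}; box has {1,3,4,7,8,9} → only 2 remains.
r1c6 = 3: row 1 has {1,2,4,5,6,7,8,9}; col 6 has {4,5,6}; box has {2,4,5,6,9} → only 3 remains.
r2c1 = 4: row 2 has {2,3,5,9}; col 1 has {1,2,5,6,9}; box has {1,2,3,5,7,8,9} → only 4 remains.
r2c2 = 6: row 2 has {2,3,4,5,9}; col 2 has {3,4,7,8,9}; box has {1,2,3,4,5,7,8,9} → only 6 remains.
r7c1 = 3: row 7 has {1,4}; col 1 has {1,2,4,5,6,9}; box has {4,5,6,7,8} → only 3 remains.
r7c2 = 2: row 7 has {1,3,4}; col 2 has {3,4,6,7,8,9}; box has {3,4,5,6,7,8} → only 2 remains.
r7c3 = 9: row 7 has {1,2,3,4}; col 3 has {1,3,4,5,7,8}; box has {2,3,4,5,6,7,8} → only 9 remains.
r7c7 = 6: row 7 has {1,2,3,4,9}; col 7 has {1,2,3,4,5,8,9}; box has {1,2,3,4,7,8,9} → only 6 remains.
r7c9 = 5: row 7 has {1,2,3,4,6,9}; col 9 has {1,2,4,7,9}; box has {1,2,3,4,6,7,8,9} → only 5 remains.
r8c2 = 1: row 8 has {2,3,4,5,6,7,8,9}; col 2 has {2,3,4,6,7,8,9}; box has {2,3,4,5,6,7,8,9} → only 1 remains.
r4c2 = 5: row 4 has {1,3,4,6,9}; col 2 has {1,2,3,4,6,7,8,9}; box has {1,3,4,9} → only 5 remains.
r4c8 = 2: row 4 has {1,3,4,5,6,9}; col 8 has {1,3,4,6,7,8,9}; box has {1,4,9} → only 2 remains.
r4c9 = 8: row 4 has {1,2,3,4,5,6,9}; col 9 has {1,2,4,5,7,9}; box has {1,2,4,9} → only 8 remains.
r5c8 = 5: row 5 has {4,9}; col 8 has {1,2,3,4,6,7,8,9}; box has {1,2,4,8,9} → only 5 remains.
r6c7 = 7: row 6 has {1,3}; col 7 has {1,2,3,4,5,6,8,9}; box has {1,2,4,5,8,9} → only 7 remains.
r6c9 = 6: row 6 has {1,3,7}; col 9 has {1,2,4,5,7,8,9}; box has {1,2,4,5,7,8,9} → only 6 remains.
r4c6 = 7: row 4 has {1,2,3,4,5,6,8,9}; col 6 has {3,4,5,6}; box has {3,6} → only 7 remains.
r5c4 = 8: row 5 has {4,5,9}; col 4 has {1,2,3,4,6,9}; box has {3,6,7} → only 8 remains.
r5c5 = 1: row 5 has {4,5,8,9}; col 5 has {2,3,5,6,9}; box has {3,6,7,8} → only 1 remains.
r5c6 = 2: row 5 has {1,4,5,8,9}; col 6 has {3,4,5,6,7}; box has {1,3,6,7,8} → only 2 remains.
r5c9 = 3: row 5 has {1,2,4,5,8,9}; col 9 has {1,2,4,5,6,7,8,9}; box has {1,2,4,5,6,7,8,9} → only 3 remains.
r6c1 = 8: row 6 has {1,3,6,7}; col 1 has {1,2,3,4,5,6,9}; box has {1,3,4,5,9} → only 8 remains.
r6c3 = 2: row 6 has {1,3,6,7,8}; col 3 has {1,3,4,5,7,8,9}; box has {1,3,4,5,8,9} → only 2 remains.
r6c4 = 5: row 6 has {1,2,3,6,7,8}; col 4 has {1,2,3,4,6,8,9}; box has {1,2,3,6,7,8} → only 5 remains.
r6c5 = 4: row 6 has {1,2,3,5,6,7,8}; col 5 has {1,2,3,5,6,9}; box has {1,2,3,5,6,7,8} → only 4 remains.
r6c6 = 9: row 6 has {1,2,3,4,5,6,7,8}; col 6 has {2,3,4,5,6,7}; box has {1,2,3,4,5,6,7,8} → only 9 remains.
r7c6 = 8: row 7 has {1,2,3,4,5,6,9}; col 6 has {2,3,4,5,6,7,9}; box has {1,2,3,4,5,6,9} → only 8 remains.
r2c4 = 7: row 2 has {2,3,4,5,6,9}; col 4 has {1,2,3,4,5,6,8,9}; box has {2,3,4,5,6,9} → only 7 remains.
r2c5 = 8: row 2 has {2,3,4,5,6,7,9}; col 5 has {1,2,3,4,5,6,9}; box has {2,3,4,5,6,7,9} → only 8 remains.
r2c6 = 1: row 2 has {2,3,4,5,6,7,8,9}; col 6 has {2,3,4,5,6,7,8,9}; box has {2,3,4,5,6,7,8,9} → only 1 remains.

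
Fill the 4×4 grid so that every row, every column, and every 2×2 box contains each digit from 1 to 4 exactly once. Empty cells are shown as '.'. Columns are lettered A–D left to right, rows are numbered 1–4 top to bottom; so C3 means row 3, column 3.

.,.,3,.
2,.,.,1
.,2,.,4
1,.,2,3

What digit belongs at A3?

3

A1 = 4: row 1 has {3}; col 1 has {1,2}; box has {2} → only 4 remains.
B1 = 1: row 1 has {3,4}; col 2 has {2}; box has {2,4} → only 1 remains.
D1 = 2: row 1 has {1,3,4}; col 4 has {1,3,4}; box has {1,3} → only 2 remains.
B2 = 3: row 2 has {1,2}; col 2 has {1,2}; box has {1,2,4} → only 3 remains.
C2 = 4: row 2 has {1,2,3}; col 3 has {2,3}; box has {1,2,3} → only 4 remains.
A3 = 3: row 3 has {2,4}; col 1 has {1,2,4}; box has {1,2} → only 3 remains.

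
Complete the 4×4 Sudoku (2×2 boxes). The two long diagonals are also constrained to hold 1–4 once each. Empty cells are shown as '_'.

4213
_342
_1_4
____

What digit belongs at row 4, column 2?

4

row 2, column 1 = 1: row 2 has {2,3,4}; col 1 has {4}; box has {2,3,4} → only 1 remains.
row 3, column 3 = 2: row 3 has {1,4}; col 3 has {1,4}; box has {4}; main diagonal has {3,4} → only 2 remains.
row 4, column 1 = 2: row 4 has {}; col 1 has {1,4}; box has {1}; anti-diagonal has {1,3,4} → only 2 remains.
row 4, column 2 = 4: row 4 has {2}; col 2 has {1,2,3}; box has {1,2} → only 4 remains.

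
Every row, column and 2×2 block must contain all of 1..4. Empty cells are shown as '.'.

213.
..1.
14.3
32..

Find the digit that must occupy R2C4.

R1C4 = 4 (sole candidate).
R2C1 = 4 (sole candidate).
R2C2 = 3 (sole candidate).
R2C4 = 2: row 2 has {1,3,4}; col 4 has {3,4}; box has {1,3,4} → only 2 remains.

2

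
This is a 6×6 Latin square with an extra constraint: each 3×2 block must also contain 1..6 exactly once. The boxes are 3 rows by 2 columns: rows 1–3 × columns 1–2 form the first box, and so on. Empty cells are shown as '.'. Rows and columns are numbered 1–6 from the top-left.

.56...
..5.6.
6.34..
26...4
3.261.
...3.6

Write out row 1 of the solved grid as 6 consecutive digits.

R4C3 = 1 (sole candidate).
R4C4 = 5 (sole candidate).
R4C5 = 3 (sole candidate).
R5C2 = 4 (sole candidate).
R5C6 = 5 (sole candidate).
R6C2 = 1 (sole candidate).
R6C3 = 4 (sole candidate).
R6C5 = 2 (sole candidate).
R1C5 = 4: row 1 has {5,6}; col 5 has {1,2,3,6}; box has {6} → only 4 remains.
R3C2 = 2 (sole candidate).
R3C5 = 5 (sole candidate).
R3C6 = 1 (sole candidate).
R6C1 = 5 (sole candidate).
R1C1 = 1: row 1 has {4,5,6}; col 1 has {2,3,5,6}; box has {2,5,6} → only 1 remains.
R1C4 = 2: row 1 has {1,4,5,6}; col 4 has {3,4,5,6}; box has {3,4,5,6} → only 2 remains.
R1C6 = 3: row 1 has {1,2,4,5,6}; col 6 has {1,4,5,6}; box has {1,4,5,6} → only 3 remains.

156243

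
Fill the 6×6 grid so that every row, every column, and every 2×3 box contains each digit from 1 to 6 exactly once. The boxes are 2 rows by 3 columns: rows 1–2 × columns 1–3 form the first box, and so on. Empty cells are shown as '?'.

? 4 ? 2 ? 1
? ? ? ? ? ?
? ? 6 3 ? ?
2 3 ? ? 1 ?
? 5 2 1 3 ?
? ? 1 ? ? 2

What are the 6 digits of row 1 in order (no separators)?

643251

row 3, column 2 = 1: row 3 has {3,6}; col 2 has {3,4,5}; box has {2,3,6} → only 1 remains.
row 6, column 2 = 6: row 6 has {1,2}; col 2 has {1,3,4,5}; box has {1,2,5} → only 6 remains.
row 2, column 2 = 2: row 2 has {}; col 2 has {1,3,4,5,6}; box has {4} → only 2 remains.
row 5, column 1 = 4: row 5 has {1,2,3,5}; col 1 has {2}; box has {1,2,5,6} → only 4 remains.
row 5, column 6 = 6: row 5 has {1,2,3,4,5}; col 6 has {1,2}; box has {1,2,3} → only 6 remains.
row 6, column 1 = 3: row 6 has {1,2,6}; col 1 has {2,4}; box has {1,2,4,5,6} → only 3 remains.
row 3, column 1 = 5: row 3 has {1,3,6}; col 1 has {2,3,4}; box has {1,2,3,6} → only 5 remains.
row 3, column 6 = 4: row 3 has {1,3,5,6}; col 6 has {1,2,6}; box has {1,3} → only 4 remains.
row 4, column 3 = 4: row 4 has {1,2,3}; col 3 has {1,2,6}; box has {1,2,3,5,6} → only 4 remains.
row 4, column 6 = 5: row 4 has {1,2,3,4}; col 6 has {1,2,4,6}; box has {1,3,4} → only 5 remains.
row 1, column 1 = 6: row 1 has {1,2,4}; col 1 has {2,3,4,5}; box has {2,4} → only 6 remains.
row 1, column 5 = 5: row 1 has {1,2,4,6}; col 5 has {1,3}; box has {1,2} → only 5 remains.
row 2, column 1 = 1: row 2 has {2}; col 1 has {2,3,4,5,6}; box has {2,4,6} → only 1 remains.
row 2, column 6 = 3: row 2 has {1,2}; col 6 has {1,2,4,5,6}; box has {1,2,5} → only 3 remains.
row 3, column 5 = 2: row 3 has {1,3,4,5,6}; col 5 has {1,3,5}; box has {1,3,4,5} → only 2 remains.
row 4, column 4 = 6: row 4 has {1,2,3,4,5}; col 4 has {1,2,3}; box has {1,2,3,4,5} → only 6 remains.
row 6, column 5 = 4: row 6 has {1,2,3,6}; col 5 has {1,2,3,5}; box has {1,2,3,6} → only 4 remains.
row 1, column 3 = 3: row 1 has {1,2,4,5,6}; col 3 has {1,2,4,6}; box has {1,2,4,6} → only 3 remains.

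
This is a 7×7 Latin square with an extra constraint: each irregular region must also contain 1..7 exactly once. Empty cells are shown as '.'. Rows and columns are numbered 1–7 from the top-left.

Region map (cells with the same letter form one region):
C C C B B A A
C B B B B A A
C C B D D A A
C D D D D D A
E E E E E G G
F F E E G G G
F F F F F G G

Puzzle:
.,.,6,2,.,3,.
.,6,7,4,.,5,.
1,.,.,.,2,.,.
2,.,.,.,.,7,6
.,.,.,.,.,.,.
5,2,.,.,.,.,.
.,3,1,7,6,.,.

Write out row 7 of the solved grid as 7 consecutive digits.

R2C1 = 3 (sole candidate).
R2C5 = 1 (sole candidate).
R2C7 = 2 (sole candidate).
R3C6 = 4 (sole candidate).
R3C7 = 7 (sole candidate).
R7C1 = 4: row 7 has {1,3,6,7}; col 1 has {1,2,3,5}; region has {1,2,3,5,6,7} → only 4 remains.
R7C6 = 2: row 7 has {1,3,4,6,7}; col 6 has {3,4,5,7}; region has {} → only 2 remains.
R7C7 = 5: row 7 has {1,2,3,4,6,7}; col 7 has {2,6,7}; region has {2} → only 5 remains.

4317625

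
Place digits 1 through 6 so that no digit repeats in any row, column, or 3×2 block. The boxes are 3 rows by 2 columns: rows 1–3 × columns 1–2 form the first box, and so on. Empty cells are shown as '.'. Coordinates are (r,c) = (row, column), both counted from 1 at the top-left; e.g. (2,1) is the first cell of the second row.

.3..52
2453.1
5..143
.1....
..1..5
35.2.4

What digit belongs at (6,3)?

(2,5) = 6: row 2 has {1,2,3,4,5}; col 5 has {4,5}; box has {1,2,3,4,5} → only 6 remains.
(3,2) = 6: row 3 has {1,3,4,5}; col 2 has {1,3,4,5}; box has {2,3,4,5} → only 6 remains.
(3,3) = 2: row 3 has {1,3,4,5,6}; col 3 has {1,5}; box has {1,3,5} → only 2 remains.
(4,6) = 6: row 4 has {1}; col 6 has {1,2,3,4,5}; box has {4,5} → only 6 remains.
(5,2) = 2: row 5 has {1,5}; col 2 has {1,3,4,5,6}; box has {1,3,5} → only 2 remains.
(5,5) = 3: row 5 has {1,2,5}; col 5 has {4,5,6}; box has {4,5,6} → only 3 remains.
(6,3) = 6: row 6 has {2,3,4,5}; col 3 has {1,2,5}; box has {1,2} → only 6 remains.

6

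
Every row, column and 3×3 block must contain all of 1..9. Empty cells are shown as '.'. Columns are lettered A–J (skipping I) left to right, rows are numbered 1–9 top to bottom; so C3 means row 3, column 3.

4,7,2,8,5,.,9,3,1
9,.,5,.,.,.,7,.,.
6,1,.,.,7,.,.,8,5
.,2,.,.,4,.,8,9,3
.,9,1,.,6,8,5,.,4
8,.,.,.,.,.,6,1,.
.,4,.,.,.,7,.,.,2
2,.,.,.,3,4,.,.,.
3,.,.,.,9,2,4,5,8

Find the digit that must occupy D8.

6

F1 = 6 (sole candidate).
J2 = 6 (sole candidate).
C3 = 3 (sole candidate).
F3 = 9 (sole candidate).
G3 = 2 (sole candidate).
A5 = 7 (sole candidate).
H5 = 2 (sole candidate).
C6 = 4 (sole candidate).
E6 = 2 (sole candidate).
J6 = 7 (sole candidate).
H7 = 6 (sole candidate).
G8 = 1 (sole candidate).
H8 = 7 (sole candidate).
J8 = 9 (sole candidate).
B9 = 6 (sole candidate).
C9 = 7 (sole candidate).
D9 = 1 (sole candidate).
B2 = 8 (sole candidate).
E2 = 1 (sole candidate).
F2 = 3 (sole candidate).
H2 = 4 (sole candidate).
D3 = 4 (sole candidate).
A4 = 5 (sole candidate).
C4 = 6 (sole candidate).
D4 = 7 (sole candidate).
F4 = 1 (sole candidate).
D5 = 3 (sole candidate).
B6 = 3 (sole candidate).
F6 = 5 (sole candidate).
A7 = 1 (sole candidate).
D7 = 5 (sole candidate).
E7 = 8 (sole candidate).
G7 = 3 (sole candidate).
B8 = 5 (sole candidate).
C8 = 8 (sole candidate).
D8 = 6: row 8 has {1,2,3,4,5,7,8,9}; col 4 has {1,3,4,5,7,8}; box has {1,2,3,4,5,7,8,9} → only 6 remains.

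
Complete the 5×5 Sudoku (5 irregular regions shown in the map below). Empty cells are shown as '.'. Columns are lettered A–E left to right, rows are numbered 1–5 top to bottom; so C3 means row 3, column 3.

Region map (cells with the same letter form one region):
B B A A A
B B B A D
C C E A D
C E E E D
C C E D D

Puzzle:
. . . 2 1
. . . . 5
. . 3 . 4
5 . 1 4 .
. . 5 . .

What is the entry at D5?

1

C1 = 4 (sole candidate).
C2 = 2 (sole candidate).
D2 = 3 (sole candidate).
D3 = 5 (sole candidate).
B4 = 2 (sole candidate).
E4 = 3 (sole candidate).
D5 = 1: row 5 has {5}; col 4 has {2,3,4,5}; region has {3,4,5} → only 1 remains.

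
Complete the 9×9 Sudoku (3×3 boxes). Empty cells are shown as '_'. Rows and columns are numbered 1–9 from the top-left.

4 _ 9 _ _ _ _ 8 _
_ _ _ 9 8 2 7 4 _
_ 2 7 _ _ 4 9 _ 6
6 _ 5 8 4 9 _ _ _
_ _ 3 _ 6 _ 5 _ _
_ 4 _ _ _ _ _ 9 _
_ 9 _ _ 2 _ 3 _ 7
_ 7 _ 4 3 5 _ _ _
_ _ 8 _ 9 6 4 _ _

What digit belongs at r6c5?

r4c2 = 1: row 4 has {4,5,6,8,9}; col 2 has {2,4,7,9}; box has {3,4,5,6} → only 1 remains.
r4c7 = 2: row 4 has {1,4,5,6,8,9}; col 7 has {3,4,5,7,9}; box has {5,9} → only 2 remains.
r4c9 = 3: row 4 has {1,2,4,5,6,8,9}; col 9 has {6,7}; box has {2,5,9} → only 3 remains.
r5c2 = 8: row 5 has {3,5,6}; col 2 has {1,2,4,7,9}; box has {1,3,4,5,6} → only 8 remains.
r6c3 = 2: row 6 has {4,9}; col 3 has {3,5,7,8,9}; box has {1,3,4,5,6,8} → only 2 remains.
r7c4 = 1: row 7 has {2,3,7,9}; col 4 has {4,8,9}; box has {2,3,4,5,6,9} → only 1 remains.
r7c6 = 8: row 7 has {1,2,3,7,9}; col 6 has {2,4,5,6,9}; box has {1,2,3,4,5,6,9} → only 8 remains.
r9c4 = 7: row 9 has {4,6,8,9}; col 4 has {1,4,8,9}; box has {1,2,3,4,5,6,8,9} → only 7 remains.
r1c7 = 1: row 1 has {4,8,9}; col 7 has {2,3,4,5,7,9}; box has {4,6,7,8,9} → only 1 remains.
r2c9 = 5: row 2 has {2,4,7,8,9}; col 9 has {3,6,7}; box has {1,4,6,7,8,9} → only 5 remains.
r3c8 = 3: row 3 has {2,4,6,7,9}; col 8 has {4,8,9}; box has {1,4,5,6,7,8,9} → only 3 remains.
r4c8 = 7: row 4 has {1,2,3,4,5,6,8,9}; col 8 has {3,4,8,9}; box has {2,3,5,9} → only 7 remains.
r5c4 = 2: row 5 has {3,5,6,8}; col 4 has {1,4,7,8,9}; box has {4,6,8,9} → only 2 remains.
r5c8 = 1: row 5 has {2,3,5,6,8}; col 8 has {3,4,7,8,9}; box has {2,3,5,7,9} → only 1 remains.
r5c9 = 4: row 5 has {1,2,3,5,6,8}; col 9 has {3,5,6,7}; box has {1,2,3,5,7,9} → only 4 remains.
r6c1 = 7: row 6 has {2,4,9}; col 1 has {4,6}; box has {1,2,3,4,5,6,8} → only 7 remains.
r6c9 = 8: row 6 has {2,4,7,9}; col 9 has {3,4,5,6,7}; box has {1,2,3,4,5,7,9} → only 8 remains.
r7c1 = 5: row 7 has {1,2,3,7,8,9}; col 1 has {4,6,7}; box has {7,8,9} → only 5 remains.
r7c8 = 6: row 7 has {1,2,3,5,7,8,9}; col 8 has {1,3,4,7,8,9}; box has {3,4,7} → only 6 remains.
r8c7 = 8: row 8 has {3,4,5,7}; col 7 has {1,2,3,4,5,7,9}; box has {3,4,6,7} → only 8 remains.
r8c8 = 2: row 8 has {3,4,5,7,8}; col 8 has {1,3,4,6,7,8,9}; box has {3,4,6,7,8} → only 2 remains.
r9c2 = 3: row 9 has {4,6,7,8,9}; col 2 has {1,2,4,7,8,9}; box has {5,7,8,9} → only 3 remains.
r9c8 = 5: row 9 has {3,4,6,7,8,9}; col 8 has {1,2,3,4,6,7,8,9}; box has {2,3,4,6,7,8} → only 5 remains.
r9c9 = 1: row 9 has {3,4,5,6,7,8,9}; col 9 has {3,4,5,6,7,8}; box has {2,3,4,5,6,7,8} → only 1 remains.
r1c9 = 2: row 1 has {1,4,8,9}; col 9 has {1,3,4,5,6,7,8}; box has {1,3,4,5,6,7,8,9} → only 2 remains.
r2c2 = 6: row 2 has {2,4,5,7,8,9}; col 2 has {1,2,3,4,7,8,9}; box has {2,4,7,9} → only 6 remains.
r2c3 = 1: row 2 has {2,4,5,6,7,8,9}; col 3 has {2,3,5,7,8,9}; box has {2,4,6,7,9} → only 1 remains.
r3c1 = 8: row 3 has {2,3,4,6,7,9}; col 1 has {4,5,6,7}; box has {1,2,4,6,7,9} → only 8 remains.
r3c4 = 5: row 3 has {2,3,4,6,7,8,9}; col 4 has {1,2,4,7,8,9}; box has {2,4,8,9} → only 5 remains.
r3c5 = 1: row 3 has {2,3,4,5,6,7,8,9}; col 5 has {2,3,4,6,8,9}; box has {2,4,5,8,9} → only 1 remains.
r5c1 = 9: row 5 has {1,2,3,4,5,6,8}; col 1 has {4,5,6,7,8}; box has {1,2,3,4,5,6,7,8} → only 9 remains.
r5c6 = 7: row 5 has {1,2,3,4,5,6,8,9}; col 6 has {2,4,5,6,8,9}; box has {2,4,6,8,9} → only 7 remains.
r6c4 = 3: row 6 has {2,4,7,8,9}; col 4 has {1,2,4,5,7,8,9}; box has {2,4,6,7,8,9} → only 3 remains.
r6c5 = 5: row 6 has {2,3,4,7,8,9}; col 5 has {1,2,3,4,6,8,9}; box has {2,3,4,6,7,8,9} → only 5 remains.

5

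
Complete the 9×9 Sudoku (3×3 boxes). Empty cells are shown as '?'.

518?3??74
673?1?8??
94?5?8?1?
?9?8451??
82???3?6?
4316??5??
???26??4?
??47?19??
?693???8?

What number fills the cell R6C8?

R1C4 = 9 (sole candidate).
R2C4 = 4 (sole candidate).
R2C6 = 2 (sole candidate).
R3C3 = 2 (sole candidate).
R3C5 = 7 (sole candidate).
R4C1 = 7 (sole candidate).
R4C3 = 6 (sole candidate).
R5C3 = 5 (sole candidate).
R5C4 = 1 (sole candidate).
R5C5 = 9 (sole candidate).
R5C9 = 7 (sole candidate).
R6C5 = 2 (sole candidate).
R6C6 = 7 (sole candidate).
R6C8 = 9: row 6 has {1,2,3,4,5,6,7}; col 8 has {1,4,6,7,8}; box has {1,5,6,7} → only 9 remains.

9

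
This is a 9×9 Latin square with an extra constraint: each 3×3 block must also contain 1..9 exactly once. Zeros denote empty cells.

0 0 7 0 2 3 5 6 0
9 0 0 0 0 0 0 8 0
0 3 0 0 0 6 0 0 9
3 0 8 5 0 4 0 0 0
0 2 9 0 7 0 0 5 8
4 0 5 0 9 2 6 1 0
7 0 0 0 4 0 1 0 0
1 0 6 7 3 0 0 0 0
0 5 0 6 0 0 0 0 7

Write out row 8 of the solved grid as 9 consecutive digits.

196738245

r1c1 = 8 (sole candidate).
r4c9 = 2 (sole candidate).
r5c1 = 6 (sole candidate).
r5c6 = 1 (sole candidate).
r6c2 = 7 (sole candidate).
r6c9 = 3 (sole candidate).
r9c1 = 2 (sole candidate).
r3c1 = 5 (sole candidate).
r4c2 = 1 (sole candidate).
r4c5 = 6 (sole candidate).
r5c4 = 3 (sole candidate).
r5c7 = 4 (sole candidate).
r6c4 = 8 (sole candidate).
r7c3 = 3 (sole candidate).
r9c3 = 4 (sole candidate).
r1c2 = 4 (sole candidate).
r1c9 = 1 (sole candidate).
r2c2 = 6 (sole candidate).
r2c9 = 4 (sole candidate).
r8c9 = 5: row 8 has {1,3,6,7}; col 9 has {1,2,3,4,7,8,9}; box has {1,7} → only 5 remains.
r1c4 = 9 (sole candidate).
r2c4 = 1 (sole candidate).
r2c5 = 5 (sole candidate).
r2c6 = 7 (sole candidate).
r3c4 = 4 (sole candidate).
r3c5 = 8 (sole candidate).
r7c4 = 2 (sole candidate).
r7c8 = 9 (sole candidate).
r7c9 = 6 (sole candidate).
r9c5 = 1 (sole candidate).
r9c8 = 3 (sole candidate).
r2c3 = 2 (sole candidate).
r2c7 = 3 (sole candidate).
r3c3 = 1 (sole candidate).
r4c8 = 7 (sole candidate).
r7c2 = 8 (sole candidate).
r7c6 = 5 (sole candidate).
r8c2 = 9: row 8 has {1,3,5,6,7}; col 2 has {1,2,3,4,5,6,7,8}; box has {1,2,3,4,5,6,7,8} → only 9 remains.
r8c6 = 8: row 8 has {1,3,5,6,7,9}; col 6 has {1,2,3,4,5,6,7}; box has {1,2,3,4,5,6,7} → only 8 remains.
r8c7 = 2: row 8 has {1,3,5,6,7,8,9}; col 7 has {1,3,4,5,6}; box has {1,3,5,6,7,9} → only 2 remains.
r8c8 = 4: row 8 has {1,2,3,5,6,7,8,9}; col 8 has {1,3,5,6,7,8,9}; box has {1,2,3,5,6,7,9} → only 4 remains.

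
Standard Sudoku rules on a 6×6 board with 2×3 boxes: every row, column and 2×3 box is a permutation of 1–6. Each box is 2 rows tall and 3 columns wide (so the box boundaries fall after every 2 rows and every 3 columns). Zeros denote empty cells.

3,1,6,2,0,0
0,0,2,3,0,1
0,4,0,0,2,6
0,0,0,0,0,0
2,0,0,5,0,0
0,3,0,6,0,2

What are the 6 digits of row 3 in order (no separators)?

543126

row 2, column 2 = 5: row 2 has {1,2,3}; col 2 has {1,3,4}; box has {1,2,3,6} → only 5 remains.
row 3, column 4 = 1: row 3 has {2,4,6}; col 4 has {2,3,5,6}; box has {2,6} → only 1 remains.
row 4, column 4 = 4: row 4 has {}; col 4 has {1,2,3,5,6}; box has {1,2,6} → only 4 remains.
row 5, column 2 = 6: row 5 has {2,5}; col 2 has {1,3,4,5}; box has {2,3} → only 6 remains.
row 2, column 1 = 4: row 2 has {1,2,3,5}; col 1 has {2,3}; box has {1,2,3,5,6} → only 4 remains.
row 2, column 5 = 6: row 2 has {1,2,3,4,5}; col 5 has {2}; box has {1,2,3} → only 6 remains.
row 3, column 1 = 5: row 3 has {1,2,4,6}; col 1 has {2,3,4}; box has {4} → only 5 remains.
row 3, column 3 = 3: row 3 has {1,2,4,5,6}; col 3 has {2,6}; box has {4,5} → only 3 remains.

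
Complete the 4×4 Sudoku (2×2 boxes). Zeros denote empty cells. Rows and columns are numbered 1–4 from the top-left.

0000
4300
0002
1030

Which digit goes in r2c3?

r1c1 = 2: row 1 has {}; col 1 has {1,4}; box has {3,4} → only 2 remains.
r1c2 = 1: row 1 has {2}; col 2 has {3}; box has {2,3,4} → only 1 remains.
r1c3 = 4: row 1 has {1,2}; col 3 has {3}; box has {} → only 4 remains.
r1c4 = 3: row 1 has {1,2,4}; col 4 has {2}; box has {4} → only 3 remains.
r2c4 = 1: row 2 has {3,4}; col 4 has {2,3}; box has {3,4} → only 1 remains.
r3c1 = 3: row 3 has {2}; col 1 has {1,2,4}; box has {1} → only 3 remains.
r3c2 = 4: row 3 has {2,3}; col 2 has {1,3}; box has {1,3} → only 4 remains.
r3c3 = 1: row 3 has {2,3,4}; col 3 has {3,4}; box has {2,3} → only 1 remains.
r4c2 = 2: row 4 has {1,3}; col 2 has {1,3,4}; box has {1,3,4} → only 2 remains.
r4c4 = 4: row 4 has {1,2,3}; col 4 has {1,2,3}; box has {1,2,3} → only 4 remains.
r2c3 = 2: row 2 has {1,3,4}; col 3 has {1,3,4}; box has {1,3,4} → only 2 remains.

2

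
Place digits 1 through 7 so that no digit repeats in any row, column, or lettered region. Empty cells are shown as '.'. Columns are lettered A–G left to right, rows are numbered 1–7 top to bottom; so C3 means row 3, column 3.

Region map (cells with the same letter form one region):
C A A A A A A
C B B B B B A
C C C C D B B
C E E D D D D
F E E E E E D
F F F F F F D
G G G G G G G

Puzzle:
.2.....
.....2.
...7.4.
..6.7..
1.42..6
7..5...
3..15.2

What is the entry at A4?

2

E5 = 3: row 5 has {1,2,4,6}; col 5 has {5,7}; region has {2,4,6} → only 3 remains.
C7 = 7: row 7 has {1,2,3,5}; col 3 has {4,6}; region has {1,2,3,5} → only 7 remains.
F7 = 6: row 7 has {1,2,3,5,7}; col 6 has {2,4}; region has {1,2,3,5,7} → only 6 remains.
F6 = 3: row 6 has {5,7}; col 6 has {2,4,6}; region has {1,5,7} → only 3 remains.
B7 = 4: row 7 has {1,2,3,5,6,7}; col 2 has {2}; region has {1,2,3,5,6,7} → only 4 remains.
B6 = 6: row 6 has {3,5,7}; col 2 has {2,4}; region has {1,3,5,7} → only 6 remains.
C6 = 2: row 6 has {3,5,6,7}; col 3 has {4,6,7}; region has {1,3,5,6,7} → only 2 remains.
E6 = 4: row 6 has {2,3,5,6,7}; col 5 has {3,5,7}; region has {1,2,3,5,6,7} → only 4 remains.
G6 = 1: row 6 has {2,3,4,5,6,7}; col 7 has {2,6}; region has {6,7} → only 1 remains.
E3 = 2: row 3 has {4,7}; col 5 has {3,4,5,7}; region has {1,6,7} → only 2 remains.
F4 = 5: row 4 has {6,7}; col 6 has {2,3,4,6}; region has {1,2,6,7} → only 5 remains.
F5 = 7: row 5 has {1,2,3,4,6}; col 6 has {2,3,4,5,6}; region has {2,3,4,6} → only 7 remains.
F1 = 1: row 1 has {2}; col 6 has {2,3,4,5,6,7}; region has {2} → only 1 remains.
B4 = 1: row 4 has {5,6,7}; col 2 has {2,4,6}; region has {2,3,4,6,7} → only 1 remains.
B5 = 5: row 5 has {1,2,3,4,6,7}; col 2 has {1,2,4,6}; region has {1,2,3,4,6,7} → only 5 remains.
E1 = 6: row 1 has {1,2}; col 5 has {2,3,4,5,7}; region has {1,2} → only 6 remains.
E2 = 1: row 2 has {2}; col 5 has {2,3,4,5,6,7}; region has {2,4} → only 1 remains.
B3 = 3: row 3 has {2,4,7}; col 2 has {1,2,4,5,6}; region has {7} → only 3 remains.
G3 = 5: row 3 has {2,3,4,7}; col 7 has {1,2,6}; region has {1,2,4} → only 5 remains.
B2 = 7: row 2 has {1,2}; col 2 has {1,2,3,4,5,6}; region has {1,2,4,5} → only 7 remains.
C2 = 3: row 2 has {1,2,7}; col 3 has {2,4,6,7}; region has {1,2,4,5,7} → only 3 remains.
D2 = 6: row 2 has {1,2,3,7}; col 4 has {1,2,5,7}; region has {1,2,3,4,5,7} → only 6 remains.
G2 = 4: row 2 has {1,2,3,6,7}; col 7 has {1,2,5,6}; region has {1,2,6} → only 4 remains.
A3 = 6: row 3 has {2,3,4,5,7}; col 1 has {1,3,7}; region has {3,7} → only 6 remains.
C3 = 1: row 3 has {2,3,4,5,6,7}; col 3 has {2,3,4,6,7}; region has {3,6,7} → only 1 remains.
G4 = 3: row 4 has {1,5,6,7}; col 7 has {1,2,4,5,6}; region has {1,2,5,6,7} → only 3 remains.
C1 = 5: row 1 has {1,2,6}; col 3 has {1,2,3,4,6,7}; region has {1,2,4,6} → only 5 remains.
D1 = 3: row 1 has {1,2,5,6}; col 4 has {1,2,5,6,7}; region has {1,2,4,5,6} → only 3 remains.
G1 = 7: row 1 has {1,2,3,5,6}; col 7 has {1,2,3,4,5,6}; region has {1,2,3,4,5,6} → only 7 remains.
A2 = 5: row 2 has {1,2,3,4,6,7}; col 1 has {1,3,6,7}; region has {1,3,6,7} → only 5 remains.
D4 = 4: row 4 has {1,3,5,6,7}; col 4 has {1,2,3,5,6,7}; region has {1,2,3,5,6,7} → only 4 remains.
A1 = 4: row 1 has {1,2,3,5,6,7}; col 1 has {1,3,5,6,7}; region has {1,3,5,6,7} → only 4 remains.
A4 = 2: row 4 has {1,3,4,5,6,7}; col 1 has {1,3,4,5,6,7}; region has {1,3,4,5,6,7} → only 2 remains.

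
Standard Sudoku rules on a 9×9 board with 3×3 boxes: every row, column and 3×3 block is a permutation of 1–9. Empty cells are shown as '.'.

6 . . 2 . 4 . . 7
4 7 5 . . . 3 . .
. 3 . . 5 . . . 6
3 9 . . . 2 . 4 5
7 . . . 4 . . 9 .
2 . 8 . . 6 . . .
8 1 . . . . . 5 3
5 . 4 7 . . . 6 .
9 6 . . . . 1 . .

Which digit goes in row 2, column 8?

row 1, column 2 = 8: row 1 has {2,4,6,7}; col 2 has {1,3,6,7,9}; box has {3,4,5,6,7} → only 8 remains.
row 1, column 8 = 1: row 1 has {2,4,6,7,8}; col 8 has {4,5,6,9}; box has {3,6,7} → only 1 remains.
row 3, column 1 = 1: row 3 has {3,5,6}; col 1 has {2,3,4,5,6,7,8,9}; box has {3,4,5,6,7,8} → only 1 remains.
row 5, column 2 = 5: row 5 has {4,7,9}; col 2 has {1,3,6,7,8,9}; box has {2,3,7,8,9} → only 5 remains.
row 6, column 2 = 4: row 6 has {2,6,8}; col 2 has {1,3,5,6,7,8,9}; box has {2,3,5,7,8,9} → only 4 remains.
row 6, column 7 = 7: row 6 has {2,4,6,8}; col 7 has {1,3}; box has {4,5,9} → only 7 remains.
row 6, column 8 = 3: row 6 has {2,4,6,7,8}; col 8 has {1,4,5,6,9}; box has {4,5,7,9} → only 3 remains.
row 6, column 9 = 1: row 6 has {2,3,4,6,7,8}; col 9 has {3,5,6,7}; box has {3,4,5,7,9} → only 1 remains.
row 7, column 6 = 9: row 7 has {1,3,5,8}; col 6 has {2,4,6}; box has {7} → only 9 remains.
row 8, column 2 = 2: row 8 has {4,5,6,7}; col 2 has {1,3,4,5,6,7,8,9}; box has {1,4,5,6,8,9} → only 2 remains.
row 1, column 3 = 9: row 1 has {1,2,4,6,7,8}; col 3 has {4,5,8}; box has {1,3,4,5,6,7,8} → only 9 remains.
row 1, column 5 = 3: row 1 has {1,2,4,6,7,8,9}; col 5 has {4,5}; box has {2,4,5} → only 3 remains.
row 1, column 7 = 5: row 1 has {1,2,3,4,6,7,8,9}; col 7 has {1,3,7}; box has {1,3,6,7} → only 5 remains.
row 3, column 3 = 2: row 3 has {1,3,5,6}; col 3 has {4,5,8,9}; box has {1,3,4,5,6,7,8,9} → only 2 remains.
row 3, column 8 = 8: row 3 has {1,2,3,5,6}; col 8 has {1,3,4,5,6,9}; box has {1,3,5,6,7} → only 8 remains.
row 6, column 5 = 9: row 6 has {1,2,3,4,6,7,8}; col 5 has {3,4,5}; box has {2,4,6} → only 9 remains.
row 7, column 3 = 7: row 7 has {1,3,5,8,9}; col 3 has {2,4,5,8,9}; box has {1,2,4,5,6,8,9} → only 7 remains.
row 9, column 3 = 3: row 9 has {1,6,9}; col 3 has {2,4,5,7,8,9}; box has {1,2,4,5,6,7,8,9} → only 3 remains.
row 2, column 8 = 2: row 2 has {3,4,5,7}; col 8 has {1,3,4,5,6,8,9}; box has {1,3,5,6,7,8} → only 2 remains.

2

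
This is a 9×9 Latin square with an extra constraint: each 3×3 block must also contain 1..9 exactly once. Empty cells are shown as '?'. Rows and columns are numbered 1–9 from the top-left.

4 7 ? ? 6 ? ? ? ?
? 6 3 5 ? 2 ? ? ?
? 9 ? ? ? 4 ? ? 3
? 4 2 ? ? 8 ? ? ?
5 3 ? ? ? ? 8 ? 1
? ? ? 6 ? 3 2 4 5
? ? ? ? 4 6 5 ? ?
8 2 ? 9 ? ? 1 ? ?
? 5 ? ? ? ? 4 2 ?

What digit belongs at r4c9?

r1c7 = 9 (sole candidate).
r2c1 = 1 (sole candidate).
r2c7 = 7 (sole candidate).
r2c8 = 8 (sole candidate).
r2c9 = 4 (sole candidate).
r3c1 = 2 (sole candidate).
r3c7 = 6 (sole candidate).
r4c7 = 3 (sole candidate).
r7c2 = 1 (sole candidate).
r1c6 = 1 (sole candidate).
r1c8 = 5 (sole candidate).
r1c9 = 2 (sole candidate).
r2c5 = 9 (sole candidate).
r3c8 = 1 (sole candidate).
r6c2 = 8 (sole candidate).
r9c6 = 7 (sole candidate).
r1c3 = 8 (sole candidate).
r1c4 = 3 (sole candidate).
r3c3 = 5 (sole candidate).
r5c6 = 9 (sole candidate).
r8c6 = 5 (sole candidate).
r8c5 = 3 (sole candidate).
r4c5 = 5 (hidden single in row 4).
r4c4 = 1 (hidden single in row 4).
r6c5 = 7 (sole candidate).
r9c4 = 8 (sole candidate).
r9c5 = 1 (sole candidate).
r3c4 = 7 (sole candidate).
r3c5 = 8 (sole candidate).
r5c5 = 2 (sole candidate).
r6c1 = 9 (sole candidate).
r6c3 = 1 (sole candidate).
r7c4 = 2 (sole candidate).
r5c4 = 4 (sole candidate).
r7c9 = 8 (hidden single in row 7).
r8c3 = 4 (hidden single in row 8).
r9c1 = 3 (hidden single in row 9).
r7c1 = 7 (sole candidate).
r7c3 = 9 (sole candidate).
r7c8 = 3 (sole candidate).
r9c3 = 6 (sole candidate).
r9c9 = 9 (sole candidate).
r4c1 = 6 (sole candidate).
r4c9 = 7: row 4 has {1,2,3,4,5,6,8}; col 9 has {1,2,3,4,5,8,9}; box has {1,2,3,4,5,8} → only 7 remains.

7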